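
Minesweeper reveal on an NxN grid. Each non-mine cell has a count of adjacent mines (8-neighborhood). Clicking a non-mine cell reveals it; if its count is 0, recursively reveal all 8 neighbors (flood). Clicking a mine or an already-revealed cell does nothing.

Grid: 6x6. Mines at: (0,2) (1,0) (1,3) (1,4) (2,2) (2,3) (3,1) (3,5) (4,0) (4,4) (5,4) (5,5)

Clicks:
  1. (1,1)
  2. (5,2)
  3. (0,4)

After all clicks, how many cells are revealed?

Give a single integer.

Click 1 (1,1) count=3: revealed 1 new [(1,1)] -> total=1
Click 2 (5,2) count=0: revealed 6 new [(4,1) (4,2) (4,3) (5,1) (5,2) (5,3)] -> total=7
Click 3 (0,4) count=2: revealed 1 new [(0,4)] -> total=8

Answer: 8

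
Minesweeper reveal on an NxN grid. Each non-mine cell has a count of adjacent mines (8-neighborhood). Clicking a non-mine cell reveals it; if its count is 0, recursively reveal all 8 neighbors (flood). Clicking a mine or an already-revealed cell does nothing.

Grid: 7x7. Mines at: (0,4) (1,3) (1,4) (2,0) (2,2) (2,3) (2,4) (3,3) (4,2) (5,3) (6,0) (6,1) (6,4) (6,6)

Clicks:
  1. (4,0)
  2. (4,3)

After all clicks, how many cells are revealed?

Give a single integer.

Answer: 7

Derivation:
Click 1 (4,0) count=0: revealed 6 new [(3,0) (3,1) (4,0) (4,1) (5,0) (5,1)] -> total=6
Click 2 (4,3) count=3: revealed 1 new [(4,3)] -> total=7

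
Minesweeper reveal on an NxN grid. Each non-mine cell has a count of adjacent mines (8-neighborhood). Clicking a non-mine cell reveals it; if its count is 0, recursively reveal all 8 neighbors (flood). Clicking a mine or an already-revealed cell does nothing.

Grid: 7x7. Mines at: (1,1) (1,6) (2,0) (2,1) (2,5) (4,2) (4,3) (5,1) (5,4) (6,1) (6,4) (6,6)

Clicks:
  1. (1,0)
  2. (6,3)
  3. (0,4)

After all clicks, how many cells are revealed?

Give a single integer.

Click 1 (1,0) count=3: revealed 1 new [(1,0)] -> total=1
Click 2 (6,3) count=2: revealed 1 new [(6,3)] -> total=2
Click 3 (0,4) count=0: revealed 14 new [(0,2) (0,3) (0,4) (0,5) (1,2) (1,3) (1,4) (1,5) (2,2) (2,3) (2,4) (3,2) (3,3) (3,4)] -> total=16

Answer: 16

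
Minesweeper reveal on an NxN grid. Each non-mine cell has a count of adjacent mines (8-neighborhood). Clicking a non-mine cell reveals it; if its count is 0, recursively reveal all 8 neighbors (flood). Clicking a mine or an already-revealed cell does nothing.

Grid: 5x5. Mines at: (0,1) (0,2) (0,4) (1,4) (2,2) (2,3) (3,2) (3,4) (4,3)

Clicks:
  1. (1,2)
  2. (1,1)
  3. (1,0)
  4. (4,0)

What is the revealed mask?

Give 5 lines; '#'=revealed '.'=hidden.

Answer: .....
###..
##...
##...
##...

Derivation:
Click 1 (1,2) count=4: revealed 1 new [(1,2)] -> total=1
Click 2 (1,1) count=3: revealed 1 new [(1,1)] -> total=2
Click 3 (1,0) count=1: revealed 1 new [(1,0)] -> total=3
Click 4 (4,0) count=0: revealed 6 new [(2,0) (2,1) (3,0) (3,1) (4,0) (4,1)] -> total=9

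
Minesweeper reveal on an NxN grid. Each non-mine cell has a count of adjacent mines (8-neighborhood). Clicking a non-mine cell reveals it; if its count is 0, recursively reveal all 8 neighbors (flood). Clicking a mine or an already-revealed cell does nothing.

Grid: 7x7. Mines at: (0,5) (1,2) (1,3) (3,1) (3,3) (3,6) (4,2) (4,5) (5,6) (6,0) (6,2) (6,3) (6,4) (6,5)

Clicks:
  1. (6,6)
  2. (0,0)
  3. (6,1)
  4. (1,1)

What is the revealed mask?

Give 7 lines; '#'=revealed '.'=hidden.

Click 1 (6,6) count=2: revealed 1 new [(6,6)] -> total=1
Click 2 (0,0) count=0: revealed 6 new [(0,0) (0,1) (1,0) (1,1) (2,0) (2,1)] -> total=7
Click 3 (6,1) count=2: revealed 1 new [(6,1)] -> total=8
Click 4 (1,1) count=1: revealed 0 new [(none)] -> total=8

Answer: ##.....
##.....
##.....
.......
.......
.......
.#....#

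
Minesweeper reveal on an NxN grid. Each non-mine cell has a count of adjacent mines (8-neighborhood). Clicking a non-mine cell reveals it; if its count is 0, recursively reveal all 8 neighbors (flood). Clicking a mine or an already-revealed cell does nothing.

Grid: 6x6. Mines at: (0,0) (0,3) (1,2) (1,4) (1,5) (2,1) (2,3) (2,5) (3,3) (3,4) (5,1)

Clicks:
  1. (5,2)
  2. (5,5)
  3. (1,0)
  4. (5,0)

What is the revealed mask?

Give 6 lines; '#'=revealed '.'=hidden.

Answer: ......
#.....
......
......
..####
#.####

Derivation:
Click 1 (5,2) count=1: revealed 1 new [(5,2)] -> total=1
Click 2 (5,5) count=0: revealed 7 new [(4,2) (4,3) (4,4) (4,5) (5,3) (5,4) (5,5)] -> total=8
Click 3 (1,0) count=2: revealed 1 new [(1,0)] -> total=9
Click 4 (5,0) count=1: revealed 1 new [(5,0)] -> total=10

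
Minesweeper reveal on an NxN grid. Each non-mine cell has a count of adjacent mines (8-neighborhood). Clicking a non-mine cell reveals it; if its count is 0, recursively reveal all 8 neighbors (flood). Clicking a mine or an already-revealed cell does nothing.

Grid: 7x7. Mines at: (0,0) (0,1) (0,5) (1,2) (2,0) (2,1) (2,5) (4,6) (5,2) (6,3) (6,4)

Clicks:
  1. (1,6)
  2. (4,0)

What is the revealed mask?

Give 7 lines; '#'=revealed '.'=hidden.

Click 1 (1,6) count=2: revealed 1 new [(1,6)] -> total=1
Click 2 (4,0) count=0: revealed 8 new [(3,0) (3,1) (4,0) (4,1) (5,0) (5,1) (6,0) (6,1)] -> total=9

Answer: .......
......#
.......
##.....
##.....
##.....
##.....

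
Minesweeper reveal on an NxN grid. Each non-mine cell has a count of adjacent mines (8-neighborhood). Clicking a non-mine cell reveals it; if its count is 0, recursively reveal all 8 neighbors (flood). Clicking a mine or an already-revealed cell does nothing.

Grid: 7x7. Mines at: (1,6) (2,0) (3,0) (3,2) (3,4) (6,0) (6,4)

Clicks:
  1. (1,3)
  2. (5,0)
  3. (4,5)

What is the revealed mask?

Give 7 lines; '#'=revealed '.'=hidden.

Click 1 (1,3) count=0: revealed 17 new [(0,0) (0,1) (0,2) (0,3) (0,4) (0,5) (1,0) (1,1) (1,2) (1,3) (1,4) (1,5) (2,1) (2,2) (2,3) (2,4) (2,5)] -> total=17
Click 2 (5,0) count=1: revealed 1 new [(5,0)] -> total=18
Click 3 (4,5) count=1: revealed 1 new [(4,5)] -> total=19

Answer: ######.
######.
.#####.
.......
.....#.
#......
.......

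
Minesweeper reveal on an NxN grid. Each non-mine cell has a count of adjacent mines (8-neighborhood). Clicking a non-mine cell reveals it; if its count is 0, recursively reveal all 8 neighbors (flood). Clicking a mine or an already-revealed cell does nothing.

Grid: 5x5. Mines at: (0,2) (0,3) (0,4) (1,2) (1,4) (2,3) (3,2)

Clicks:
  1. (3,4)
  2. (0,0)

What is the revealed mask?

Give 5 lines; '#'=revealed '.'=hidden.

Click 1 (3,4) count=1: revealed 1 new [(3,4)] -> total=1
Click 2 (0,0) count=0: revealed 10 new [(0,0) (0,1) (1,0) (1,1) (2,0) (2,1) (3,0) (3,1) (4,0) (4,1)] -> total=11

Answer: ##...
##...
##...
##..#
##...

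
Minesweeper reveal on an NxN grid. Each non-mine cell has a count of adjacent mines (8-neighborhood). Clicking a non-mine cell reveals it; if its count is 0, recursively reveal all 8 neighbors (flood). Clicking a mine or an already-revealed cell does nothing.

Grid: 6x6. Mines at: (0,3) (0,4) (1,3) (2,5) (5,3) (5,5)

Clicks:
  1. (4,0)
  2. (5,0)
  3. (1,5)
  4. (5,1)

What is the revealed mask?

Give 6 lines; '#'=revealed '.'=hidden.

Click 1 (4,0) count=0: revealed 24 new [(0,0) (0,1) (0,2) (1,0) (1,1) (1,2) (2,0) (2,1) (2,2) (2,3) (2,4) (3,0) (3,1) (3,2) (3,3) (3,4) (4,0) (4,1) (4,2) (4,3) (4,4) (5,0) (5,1) (5,2)] -> total=24
Click 2 (5,0) count=0: revealed 0 new [(none)] -> total=24
Click 3 (1,5) count=2: revealed 1 new [(1,5)] -> total=25
Click 4 (5,1) count=0: revealed 0 new [(none)] -> total=25

Answer: ###...
###..#
#####.
#####.
#####.
###...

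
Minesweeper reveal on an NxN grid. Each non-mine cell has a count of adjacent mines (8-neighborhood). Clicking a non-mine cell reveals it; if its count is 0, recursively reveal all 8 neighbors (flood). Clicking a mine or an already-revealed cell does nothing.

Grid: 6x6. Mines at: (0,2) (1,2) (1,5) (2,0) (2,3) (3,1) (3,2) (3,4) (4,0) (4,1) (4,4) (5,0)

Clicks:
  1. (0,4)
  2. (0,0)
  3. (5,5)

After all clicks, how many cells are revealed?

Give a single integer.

Answer: 6

Derivation:
Click 1 (0,4) count=1: revealed 1 new [(0,4)] -> total=1
Click 2 (0,0) count=0: revealed 4 new [(0,0) (0,1) (1,0) (1,1)] -> total=5
Click 3 (5,5) count=1: revealed 1 new [(5,5)] -> total=6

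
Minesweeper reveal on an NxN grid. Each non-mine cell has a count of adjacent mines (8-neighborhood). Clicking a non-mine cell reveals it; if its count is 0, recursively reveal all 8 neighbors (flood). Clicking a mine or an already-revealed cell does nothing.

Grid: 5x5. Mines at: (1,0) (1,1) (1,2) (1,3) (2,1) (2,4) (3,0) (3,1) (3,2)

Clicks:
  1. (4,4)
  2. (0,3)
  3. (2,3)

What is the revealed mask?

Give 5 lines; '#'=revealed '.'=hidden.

Click 1 (4,4) count=0: revealed 4 new [(3,3) (3,4) (4,3) (4,4)] -> total=4
Click 2 (0,3) count=2: revealed 1 new [(0,3)] -> total=5
Click 3 (2,3) count=4: revealed 1 new [(2,3)] -> total=6

Answer: ...#.
.....
...#.
...##
...##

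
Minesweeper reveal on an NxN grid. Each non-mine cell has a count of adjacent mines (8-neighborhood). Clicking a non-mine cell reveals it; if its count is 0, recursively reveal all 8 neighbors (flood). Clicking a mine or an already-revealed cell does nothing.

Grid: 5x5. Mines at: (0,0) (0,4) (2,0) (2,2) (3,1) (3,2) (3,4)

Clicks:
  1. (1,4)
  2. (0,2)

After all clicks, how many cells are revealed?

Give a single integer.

Answer: 7

Derivation:
Click 1 (1,4) count=1: revealed 1 new [(1,4)] -> total=1
Click 2 (0,2) count=0: revealed 6 new [(0,1) (0,2) (0,3) (1,1) (1,2) (1,3)] -> total=7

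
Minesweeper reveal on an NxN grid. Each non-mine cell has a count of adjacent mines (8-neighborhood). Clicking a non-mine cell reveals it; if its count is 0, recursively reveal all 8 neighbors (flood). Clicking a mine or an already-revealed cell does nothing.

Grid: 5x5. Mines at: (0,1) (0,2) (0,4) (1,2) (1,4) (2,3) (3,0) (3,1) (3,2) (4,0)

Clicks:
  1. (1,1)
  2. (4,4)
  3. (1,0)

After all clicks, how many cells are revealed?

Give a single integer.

Click 1 (1,1) count=3: revealed 1 new [(1,1)] -> total=1
Click 2 (4,4) count=0: revealed 4 new [(3,3) (3,4) (4,3) (4,4)] -> total=5
Click 3 (1,0) count=1: revealed 1 new [(1,0)] -> total=6

Answer: 6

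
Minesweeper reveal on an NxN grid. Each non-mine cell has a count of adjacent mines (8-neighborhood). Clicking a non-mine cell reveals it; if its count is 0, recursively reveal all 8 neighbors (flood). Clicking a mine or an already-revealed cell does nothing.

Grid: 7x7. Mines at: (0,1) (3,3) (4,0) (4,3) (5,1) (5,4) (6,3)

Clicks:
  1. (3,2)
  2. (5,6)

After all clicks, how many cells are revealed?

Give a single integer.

Answer: 26

Derivation:
Click 1 (3,2) count=2: revealed 1 new [(3,2)] -> total=1
Click 2 (5,6) count=0: revealed 25 new [(0,2) (0,3) (0,4) (0,5) (0,6) (1,2) (1,3) (1,4) (1,5) (1,6) (2,2) (2,3) (2,4) (2,5) (2,6) (3,4) (3,5) (3,6) (4,4) (4,5) (4,6) (5,5) (5,6) (6,5) (6,6)] -> total=26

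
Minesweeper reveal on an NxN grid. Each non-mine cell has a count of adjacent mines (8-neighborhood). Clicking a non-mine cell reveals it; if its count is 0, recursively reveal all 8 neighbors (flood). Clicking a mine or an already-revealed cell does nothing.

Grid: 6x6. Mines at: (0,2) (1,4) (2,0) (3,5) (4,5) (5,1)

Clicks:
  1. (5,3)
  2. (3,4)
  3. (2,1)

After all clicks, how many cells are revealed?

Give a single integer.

Answer: 18

Derivation:
Click 1 (5,3) count=0: revealed 18 new [(1,1) (1,2) (1,3) (2,1) (2,2) (2,3) (2,4) (3,1) (3,2) (3,3) (3,4) (4,1) (4,2) (4,3) (4,4) (5,2) (5,3) (5,4)] -> total=18
Click 2 (3,4) count=2: revealed 0 new [(none)] -> total=18
Click 3 (2,1) count=1: revealed 0 new [(none)] -> total=18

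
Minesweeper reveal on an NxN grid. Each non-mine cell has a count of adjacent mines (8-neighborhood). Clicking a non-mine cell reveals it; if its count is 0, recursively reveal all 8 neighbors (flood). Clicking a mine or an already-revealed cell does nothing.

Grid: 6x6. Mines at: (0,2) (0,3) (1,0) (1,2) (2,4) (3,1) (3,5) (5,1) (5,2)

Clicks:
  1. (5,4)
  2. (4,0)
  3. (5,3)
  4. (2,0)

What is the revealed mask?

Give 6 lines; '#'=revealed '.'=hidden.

Click 1 (5,4) count=0: revealed 6 new [(4,3) (4,4) (4,5) (5,3) (5,4) (5,5)] -> total=6
Click 2 (4,0) count=2: revealed 1 new [(4,0)] -> total=7
Click 3 (5,3) count=1: revealed 0 new [(none)] -> total=7
Click 4 (2,0) count=2: revealed 1 new [(2,0)] -> total=8

Answer: ......
......
#.....
......
#..###
...###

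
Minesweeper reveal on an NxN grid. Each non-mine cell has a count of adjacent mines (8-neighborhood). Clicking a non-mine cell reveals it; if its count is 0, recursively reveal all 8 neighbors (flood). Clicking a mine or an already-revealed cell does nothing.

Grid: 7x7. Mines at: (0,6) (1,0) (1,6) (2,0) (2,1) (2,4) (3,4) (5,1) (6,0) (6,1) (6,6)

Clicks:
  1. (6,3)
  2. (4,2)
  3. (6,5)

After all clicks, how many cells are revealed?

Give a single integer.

Answer: 12

Derivation:
Click 1 (6,3) count=0: revealed 12 new [(4,2) (4,3) (4,4) (4,5) (5,2) (5,3) (5,4) (5,5) (6,2) (6,3) (6,4) (6,5)] -> total=12
Click 2 (4,2) count=1: revealed 0 new [(none)] -> total=12
Click 3 (6,5) count=1: revealed 0 new [(none)] -> total=12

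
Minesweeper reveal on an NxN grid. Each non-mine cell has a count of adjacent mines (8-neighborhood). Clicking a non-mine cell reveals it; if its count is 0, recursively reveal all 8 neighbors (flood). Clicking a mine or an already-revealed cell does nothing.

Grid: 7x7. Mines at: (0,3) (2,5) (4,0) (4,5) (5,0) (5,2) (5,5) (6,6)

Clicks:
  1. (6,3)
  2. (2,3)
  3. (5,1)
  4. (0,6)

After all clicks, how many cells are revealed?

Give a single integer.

Answer: 29

Derivation:
Click 1 (6,3) count=1: revealed 1 new [(6,3)] -> total=1
Click 2 (2,3) count=0: revealed 22 new [(0,0) (0,1) (0,2) (1,0) (1,1) (1,2) (1,3) (1,4) (2,0) (2,1) (2,2) (2,3) (2,4) (3,0) (3,1) (3,2) (3,3) (3,4) (4,1) (4,2) (4,3) (4,4)] -> total=23
Click 3 (5,1) count=3: revealed 1 new [(5,1)] -> total=24
Click 4 (0,6) count=0: revealed 5 new [(0,4) (0,5) (0,6) (1,5) (1,6)] -> total=29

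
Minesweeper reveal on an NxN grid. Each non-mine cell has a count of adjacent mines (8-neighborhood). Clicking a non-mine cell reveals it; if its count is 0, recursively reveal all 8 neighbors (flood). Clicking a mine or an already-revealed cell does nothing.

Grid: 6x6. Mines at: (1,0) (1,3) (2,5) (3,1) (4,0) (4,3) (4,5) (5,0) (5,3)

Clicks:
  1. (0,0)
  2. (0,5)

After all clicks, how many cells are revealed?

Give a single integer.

Click 1 (0,0) count=1: revealed 1 new [(0,0)] -> total=1
Click 2 (0,5) count=0: revealed 4 new [(0,4) (0,5) (1,4) (1,5)] -> total=5

Answer: 5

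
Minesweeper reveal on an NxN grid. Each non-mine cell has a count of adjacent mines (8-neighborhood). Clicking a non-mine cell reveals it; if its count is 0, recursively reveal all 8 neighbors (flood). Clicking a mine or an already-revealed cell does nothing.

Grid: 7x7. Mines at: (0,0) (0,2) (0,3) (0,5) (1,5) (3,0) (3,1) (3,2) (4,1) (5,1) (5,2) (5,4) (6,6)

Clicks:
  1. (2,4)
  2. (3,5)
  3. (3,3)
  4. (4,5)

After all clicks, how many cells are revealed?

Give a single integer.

Click 1 (2,4) count=1: revealed 1 new [(2,4)] -> total=1
Click 2 (3,5) count=0: revealed 13 new [(2,3) (2,5) (2,6) (3,3) (3,4) (3,5) (3,6) (4,3) (4,4) (4,5) (4,6) (5,5) (5,6)] -> total=14
Click 3 (3,3) count=1: revealed 0 new [(none)] -> total=14
Click 4 (4,5) count=1: revealed 0 new [(none)] -> total=14

Answer: 14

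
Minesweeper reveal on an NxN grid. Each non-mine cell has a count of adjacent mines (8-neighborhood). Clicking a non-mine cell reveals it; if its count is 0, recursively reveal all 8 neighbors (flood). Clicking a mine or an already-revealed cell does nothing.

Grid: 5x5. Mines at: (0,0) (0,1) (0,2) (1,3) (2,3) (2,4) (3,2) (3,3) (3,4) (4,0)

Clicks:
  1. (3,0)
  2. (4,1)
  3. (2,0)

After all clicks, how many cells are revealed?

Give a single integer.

Answer: 7

Derivation:
Click 1 (3,0) count=1: revealed 1 new [(3,0)] -> total=1
Click 2 (4,1) count=2: revealed 1 new [(4,1)] -> total=2
Click 3 (2,0) count=0: revealed 5 new [(1,0) (1,1) (2,0) (2,1) (3,1)] -> total=7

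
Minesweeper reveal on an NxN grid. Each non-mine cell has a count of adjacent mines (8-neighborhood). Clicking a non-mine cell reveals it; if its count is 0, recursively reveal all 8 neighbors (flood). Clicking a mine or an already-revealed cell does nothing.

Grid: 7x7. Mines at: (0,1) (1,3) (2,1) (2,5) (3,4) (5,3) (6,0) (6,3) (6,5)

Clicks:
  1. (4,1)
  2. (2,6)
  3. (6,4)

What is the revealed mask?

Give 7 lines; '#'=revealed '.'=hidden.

Answer: .......
.......
......#
###....
###....
###....
....#..

Derivation:
Click 1 (4,1) count=0: revealed 9 new [(3,0) (3,1) (3,2) (4,0) (4,1) (4,2) (5,0) (5,1) (5,2)] -> total=9
Click 2 (2,6) count=1: revealed 1 new [(2,6)] -> total=10
Click 3 (6,4) count=3: revealed 1 new [(6,4)] -> total=11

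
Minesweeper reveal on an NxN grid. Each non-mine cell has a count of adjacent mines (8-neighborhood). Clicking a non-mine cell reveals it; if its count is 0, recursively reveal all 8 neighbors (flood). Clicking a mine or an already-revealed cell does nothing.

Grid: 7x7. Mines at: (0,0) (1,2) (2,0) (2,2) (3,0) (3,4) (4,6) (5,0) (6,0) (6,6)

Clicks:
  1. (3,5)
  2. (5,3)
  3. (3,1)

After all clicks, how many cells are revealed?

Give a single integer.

Click 1 (3,5) count=2: revealed 1 new [(3,5)] -> total=1
Click 2 (5,3) count=0: revealed 18 new [(3,1) (3,2) (3,3) (4,1) (4,2) (4,3) (4,4) (4,5) (5,1) (5,2) (5,3) (5,4) (5,5) (6,1) (6,2) (6,3) (6,4) (6,5)] -> total=19
Click 3 (3,1) count=3: revealed 0 new [(none)] -> total=19

Answer: 19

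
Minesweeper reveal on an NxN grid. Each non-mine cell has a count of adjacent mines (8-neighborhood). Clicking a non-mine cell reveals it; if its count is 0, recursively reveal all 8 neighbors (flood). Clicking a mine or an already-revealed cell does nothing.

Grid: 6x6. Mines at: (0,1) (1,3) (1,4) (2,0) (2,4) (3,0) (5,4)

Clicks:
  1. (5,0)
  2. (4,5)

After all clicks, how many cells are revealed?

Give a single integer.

Answer: 15

Derivation:
Click 1 (5,0) count=0: revealed 14 new [(2,1) (2,2) (2,3) (3,1) (3,2) (3,3) (4,0) (4,1) (4,2) (4,3) (5,0) (5,1) (5,2) (5,3)] -> total=14
Click 2 (4,5) count=1: revealed 1 new [(4,5)] -> total=15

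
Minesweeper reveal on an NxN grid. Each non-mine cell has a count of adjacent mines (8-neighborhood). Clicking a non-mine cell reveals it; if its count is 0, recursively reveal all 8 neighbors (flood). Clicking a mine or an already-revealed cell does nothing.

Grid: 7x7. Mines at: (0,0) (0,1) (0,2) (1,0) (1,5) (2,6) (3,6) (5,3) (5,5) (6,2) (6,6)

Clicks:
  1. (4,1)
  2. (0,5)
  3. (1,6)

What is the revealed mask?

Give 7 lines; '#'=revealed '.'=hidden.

Answer: .....#.
.####.#
######.
######.
######.
###....
##.....

Derivation:
Click 1 (4,1) count=0: revealed 27 new [(1,1) (1,2) (1,3) (1,4) (2,0) (2,1) (2,2) (2,3) (2,4) (2,5) (3,0) (3,1) (3,2) (3,3) (3,4) (3,5) (4,0) (4,1) (4,2) (4,3) (4,4) (4,5) (5,0) (5,1) (5,2) (6,0) (6,1)] -> total=27
Click 2 (0,5) count=1: revealed 1 new [(0,5)] -> total=28
Click 3 (1,6) count=2: revealed 1 new [(1,6)] -> total=29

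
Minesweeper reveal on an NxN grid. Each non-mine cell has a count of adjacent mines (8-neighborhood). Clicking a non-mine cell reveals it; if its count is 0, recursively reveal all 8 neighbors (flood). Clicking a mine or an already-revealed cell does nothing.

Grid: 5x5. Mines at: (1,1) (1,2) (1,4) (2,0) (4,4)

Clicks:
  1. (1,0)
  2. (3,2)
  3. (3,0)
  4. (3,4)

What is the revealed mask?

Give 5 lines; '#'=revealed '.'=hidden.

Answer: .....
#....
.###.
#####
####.

Derivation:
Click 1 (1,0) count=2: revealed 1 new [(1,0)] -> total=1
Click 2 (3,2) count=0: revealed 11 new [(2,1) (2,2) (2,3) (3,0) (3,1) (3,2) (3,3) (4,0) (4,1) (4,2) (4,3)] -> total=12
Click 3 (3,0) count=1: revealed 0 new [(none)] -> total=12
Click 4 (3,4) count=1: revealed 1 new [(3,4)] -> total=13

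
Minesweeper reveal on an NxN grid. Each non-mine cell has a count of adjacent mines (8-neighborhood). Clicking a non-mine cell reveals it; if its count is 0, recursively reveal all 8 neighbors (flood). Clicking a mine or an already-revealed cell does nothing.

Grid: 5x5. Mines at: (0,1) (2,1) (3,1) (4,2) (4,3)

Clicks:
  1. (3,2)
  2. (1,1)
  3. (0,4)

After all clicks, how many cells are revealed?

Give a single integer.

Click 1 (3,2) count=4: revealed 1 new [(3,2)] -> total=1
Click 2 (1,1) count=2: revealed 1 new [(1,1)] -> total=2
Click 3 (0,4) count=0: revealed 11 new [(0,2) (0,3) (0,4) (1,2) (1,3) (1,4) (2,2) (2,3) (2,4) (3,3) (3,4)] -> total=13

Answer: 13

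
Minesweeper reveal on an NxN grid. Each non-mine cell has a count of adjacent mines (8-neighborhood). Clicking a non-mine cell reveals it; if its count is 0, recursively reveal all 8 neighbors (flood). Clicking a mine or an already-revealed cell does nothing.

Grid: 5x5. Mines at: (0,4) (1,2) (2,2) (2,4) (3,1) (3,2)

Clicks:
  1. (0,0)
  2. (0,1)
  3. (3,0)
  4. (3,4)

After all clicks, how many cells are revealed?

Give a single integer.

Answer: 8

Derivation:
Click 1 (0,0) count=0: revealed 6 new [(0,0) (0,1) (1,0) (1,1) (2,0) (2,1)] -> total=6
Click 2 (0,1) count=1: revealed 0 new [(none)] -> total=6
Click 3 (3,0) count=1: revealed 1 new [(3,0)] -> total=7
Click 4 (3,4) count=1: revealed 1 new [(3,4)] -> total=8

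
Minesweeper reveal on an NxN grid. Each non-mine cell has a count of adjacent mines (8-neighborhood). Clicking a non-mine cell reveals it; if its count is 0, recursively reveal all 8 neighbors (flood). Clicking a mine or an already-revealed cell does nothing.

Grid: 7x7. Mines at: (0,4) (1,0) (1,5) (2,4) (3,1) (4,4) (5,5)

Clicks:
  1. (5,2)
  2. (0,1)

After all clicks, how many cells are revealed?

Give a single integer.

Click 1 (5,2) count=0: revealed 14 new [(4,0) (4,1) (4,2) (4,3) (5,0) (5,1) (5,2) (5,3) (5,4) (6,0) (6,1) (6,2) (6,3) (6,4)] -> total=14
Click 2 (0,1) count=1: revealed 1 new [(0,1)] -> total=15

Answer: 15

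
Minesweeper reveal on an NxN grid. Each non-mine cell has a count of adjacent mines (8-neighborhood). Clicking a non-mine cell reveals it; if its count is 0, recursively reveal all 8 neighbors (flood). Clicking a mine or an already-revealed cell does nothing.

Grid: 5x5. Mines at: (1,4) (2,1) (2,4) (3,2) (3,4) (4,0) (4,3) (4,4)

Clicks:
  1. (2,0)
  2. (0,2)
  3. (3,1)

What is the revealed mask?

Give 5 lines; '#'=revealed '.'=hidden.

Click 1 (2,0) count=1: revealed 1 new [(2,0)] -> total=1
Click 2 (0,2) count=0: revealed 8 new [(0,0) (0,1) (0,2) (0,3) (1,0) (1,1) (1,2) (1,3)] -> total=9
Click 3 (3,1) count=3: revealed 1 new [(3,1)] -> total=10

Answer: ####.
####.
#....
.#...
.....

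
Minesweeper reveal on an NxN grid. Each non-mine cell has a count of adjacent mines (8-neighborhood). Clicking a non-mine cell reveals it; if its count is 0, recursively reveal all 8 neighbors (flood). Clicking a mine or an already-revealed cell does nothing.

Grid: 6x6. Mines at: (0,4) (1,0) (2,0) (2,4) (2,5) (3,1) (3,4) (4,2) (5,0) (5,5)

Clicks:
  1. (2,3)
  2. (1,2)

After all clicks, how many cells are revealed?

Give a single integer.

Answer: 9

Derivation:
Click 1 (2,3) count=2: revealed 1 new [(2,3)] -> total=1
Click 2 (1,2) count=0: revealed 8 new [(0,1) (0,2) (0,3) (1,1) (1,2) (1,3) (2,1) (2,2)] -> total=9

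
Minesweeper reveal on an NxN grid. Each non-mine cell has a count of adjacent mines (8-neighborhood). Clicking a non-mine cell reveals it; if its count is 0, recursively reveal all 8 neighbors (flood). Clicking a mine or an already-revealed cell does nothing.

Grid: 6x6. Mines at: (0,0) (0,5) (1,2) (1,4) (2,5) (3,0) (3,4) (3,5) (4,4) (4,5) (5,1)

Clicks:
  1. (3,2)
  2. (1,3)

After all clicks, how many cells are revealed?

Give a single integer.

Click 1 (3,2) count=0: revealed 9 new [(2,1) (2,2) (2,3) (3,1) (3,2) (3,3) (4,1) (4,2) (4,3)] -> total=9
Click 2 (1,3) count=2: revealed 1 new [(1,3)] -> total=10

Answer: 10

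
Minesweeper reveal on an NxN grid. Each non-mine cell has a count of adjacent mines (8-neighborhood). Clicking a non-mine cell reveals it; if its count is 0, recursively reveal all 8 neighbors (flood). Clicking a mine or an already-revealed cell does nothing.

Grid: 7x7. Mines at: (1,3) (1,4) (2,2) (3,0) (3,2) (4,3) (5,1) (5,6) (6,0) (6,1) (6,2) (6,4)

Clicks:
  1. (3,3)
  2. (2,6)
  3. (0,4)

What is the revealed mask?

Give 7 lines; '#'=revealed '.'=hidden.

Answer: ....###
.....##
....###
...####
....###
.......
.......

Derivation:
Click 1 (3,3) count=3: revealed 1 new [(3,3)] -> total=1
Click 2 (2,6) count=0: revealed 13 new [(0,5) (0,6) (1,5) (1,6) (2,4) (2,5) (2,6) (3,4) (3,5) (3,6) (4,4) (4,5) (4,6)] -> total=14
Click 3 (0,4) count=2: revealed 1 new [(0,4)] -> total=15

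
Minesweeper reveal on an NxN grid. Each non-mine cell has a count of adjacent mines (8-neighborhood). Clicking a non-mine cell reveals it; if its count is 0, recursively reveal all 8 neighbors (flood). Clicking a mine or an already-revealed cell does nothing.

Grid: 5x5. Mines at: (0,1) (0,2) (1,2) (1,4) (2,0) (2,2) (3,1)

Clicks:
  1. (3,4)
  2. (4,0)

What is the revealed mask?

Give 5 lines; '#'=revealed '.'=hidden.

Click 1 (3,4) count=0: revealed 8 new [(2,3) (2,4) (3,2) (3,3) (3,4) (4,2) (4,3) (4,4)] -> total=8
Click 2 (4,0) count=1: revealed 1 new [(4,0)] -> total=9

Answer: .....
.....
...##
..###
#.###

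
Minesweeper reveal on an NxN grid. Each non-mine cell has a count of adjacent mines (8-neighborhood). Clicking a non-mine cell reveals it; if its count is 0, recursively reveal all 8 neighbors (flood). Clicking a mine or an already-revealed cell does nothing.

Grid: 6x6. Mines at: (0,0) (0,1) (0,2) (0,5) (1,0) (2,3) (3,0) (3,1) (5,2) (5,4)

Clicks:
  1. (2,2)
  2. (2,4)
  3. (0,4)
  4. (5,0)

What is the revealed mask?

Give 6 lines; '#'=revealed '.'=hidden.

Click 1 (2,2) count=2: revealed 1 new [(2,2)] -> total=1
Click 2 (2,4) count=1: revealed 1 new [(2,4)] -> total=2
Click 3 (0,4) count=1: revealed 1 new [(0,4)] -> total=3
Click 4 (5,0) count=0: revealed 4 new [(4,0) (4,1) (5,0) (5,1)] -> total=7

Answer: ....#.
......
..#.#.
......
##....
##....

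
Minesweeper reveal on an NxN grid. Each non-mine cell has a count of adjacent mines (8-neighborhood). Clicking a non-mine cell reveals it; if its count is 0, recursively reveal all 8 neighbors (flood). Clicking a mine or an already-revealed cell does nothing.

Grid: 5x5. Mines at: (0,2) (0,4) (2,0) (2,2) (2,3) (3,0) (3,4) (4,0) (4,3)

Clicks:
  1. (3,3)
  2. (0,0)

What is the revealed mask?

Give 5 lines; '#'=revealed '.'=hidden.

Click 1 (3,3) count=4: revealed 1 new [(3,3)] -> total=1
Click 2 (0,0) count=0: revealed 4 new [(0,0) (0,1) (1,0) (1,1)] -> total=5

Answer: ##...
##...
.....
...#.
.....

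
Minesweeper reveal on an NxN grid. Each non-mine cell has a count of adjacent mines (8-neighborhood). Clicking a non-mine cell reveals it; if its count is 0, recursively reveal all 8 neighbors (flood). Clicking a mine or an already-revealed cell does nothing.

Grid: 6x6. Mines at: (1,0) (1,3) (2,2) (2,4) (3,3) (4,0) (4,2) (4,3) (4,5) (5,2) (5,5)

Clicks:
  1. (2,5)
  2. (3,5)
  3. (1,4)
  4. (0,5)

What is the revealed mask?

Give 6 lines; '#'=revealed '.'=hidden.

Click 1 (2,5) count=1: revealed 1 new [(2,5)] -> total=1
Click 2 (3,5) count=2: revealed 1 new [(3,5)] -> total=2
Click 3 (1,4) count=2: revealed 1 new [(1,4)] -> total=3
Click 4 (0,5) count=0: revealed 3 new [(0,4) (0,5) (1,5)] -> total=6

Answer: ....##
....##
.....#
.....#
......
......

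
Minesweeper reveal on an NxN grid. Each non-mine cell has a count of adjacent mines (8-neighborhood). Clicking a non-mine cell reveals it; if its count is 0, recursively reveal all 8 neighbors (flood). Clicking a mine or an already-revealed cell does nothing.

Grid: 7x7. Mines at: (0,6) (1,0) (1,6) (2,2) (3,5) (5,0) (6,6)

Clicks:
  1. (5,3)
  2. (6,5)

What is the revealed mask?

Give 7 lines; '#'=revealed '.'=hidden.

Click 1 (5,3) count=0: revealed 19 new [(3,1) (3,2) (3,3) (3,4) (4,1) (4,2) (4,3) (4,4) (4,5) (5,1) (5,2) (5,3) (5,4) (5,5) (6,1) (6,2) (6,3) (6,4) (6,5)] -> total=19
Click 2 (6,5) count=1: revealed 0 new [(none)] -> total=19

Answer: .......
.......
.......
.####..
.#####.
.#####.
.#####.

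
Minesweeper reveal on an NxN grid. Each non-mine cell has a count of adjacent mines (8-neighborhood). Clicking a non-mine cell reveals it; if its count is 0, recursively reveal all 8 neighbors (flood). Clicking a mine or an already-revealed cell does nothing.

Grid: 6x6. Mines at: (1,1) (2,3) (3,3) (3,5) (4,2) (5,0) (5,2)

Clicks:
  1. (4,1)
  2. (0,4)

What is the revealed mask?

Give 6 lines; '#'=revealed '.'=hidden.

Click 1 (4,1) count=3: revealed 1 new [(4,1)] -> total=1
Click 2 (0,4) count=0: revealed 10 new [(0,2) (0,3) (0,4) (0,5) (1,2) (1,3) (1,4) (1,5) (2,4) (2,5)] -> total=11

Answer: ..####
..####
....##
......
.#....
......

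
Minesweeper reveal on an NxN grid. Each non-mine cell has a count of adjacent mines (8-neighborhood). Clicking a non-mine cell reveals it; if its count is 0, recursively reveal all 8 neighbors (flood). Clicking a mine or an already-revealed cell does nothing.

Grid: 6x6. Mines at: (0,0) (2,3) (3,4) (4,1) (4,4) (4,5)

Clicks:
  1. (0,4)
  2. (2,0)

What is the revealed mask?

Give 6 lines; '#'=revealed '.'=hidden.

Click 1 (0,4) count=0: revealed 12 new [(0,1) (0,2) (0,3) (0,4) (0,5) (1,1) (1,2) (1,3) (1,4) (1,5) (2,4) (2,5)] -> total=12
Click 2 (2,0) count=0: revealed 7 new [(1,0) (2,0) (2,1) (2,2) (3,0) (3,1) (3,2)] -> total=19

Answer: .#####
######
###.##
###...
......
......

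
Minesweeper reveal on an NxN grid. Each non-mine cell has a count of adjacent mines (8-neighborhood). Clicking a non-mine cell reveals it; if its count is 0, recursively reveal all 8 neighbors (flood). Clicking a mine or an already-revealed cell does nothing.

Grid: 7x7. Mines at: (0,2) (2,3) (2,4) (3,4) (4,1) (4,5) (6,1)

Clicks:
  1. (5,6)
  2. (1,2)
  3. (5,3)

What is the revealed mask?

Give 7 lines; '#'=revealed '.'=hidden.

Click 1 (5,6) count=1: revealed 1 new [(5,6)] -> total=1
Click 2 (1,2) count=2: revealed 1 new [(1,2)] -> total=2
Click 3 (5,3) count=0: revealed 12 new [(4,2) (4,3) (4,4) (5,2) (5,3) (5,4) (5,5) (6,2) (6,3) (6,4) (6,5) (6,6)] -> total=14

Answer: .......
..#....
.......
.......
..###..
..#####
..#####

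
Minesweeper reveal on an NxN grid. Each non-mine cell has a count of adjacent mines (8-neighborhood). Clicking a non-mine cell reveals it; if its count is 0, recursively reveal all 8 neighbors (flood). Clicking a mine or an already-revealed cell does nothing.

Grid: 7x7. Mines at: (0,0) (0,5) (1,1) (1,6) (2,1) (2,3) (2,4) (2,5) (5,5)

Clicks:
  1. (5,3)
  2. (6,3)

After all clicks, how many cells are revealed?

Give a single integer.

Answer: 20

Derivation:
Click 1 (5,3) count=0: revealed 20 new [(3,0) (3,1) (3,2) (3,3) (3,4) (4,0) (4,1) (4,2) (4,3) (4,4) (5,0) (5,1) (5,2) (5,3) (5,4) (6,0) (6,1) (6,2) (6,3) (6,4)] -> total=20
Click 2 (6,3) count=0: revealed 0 new [(none)] -> total=20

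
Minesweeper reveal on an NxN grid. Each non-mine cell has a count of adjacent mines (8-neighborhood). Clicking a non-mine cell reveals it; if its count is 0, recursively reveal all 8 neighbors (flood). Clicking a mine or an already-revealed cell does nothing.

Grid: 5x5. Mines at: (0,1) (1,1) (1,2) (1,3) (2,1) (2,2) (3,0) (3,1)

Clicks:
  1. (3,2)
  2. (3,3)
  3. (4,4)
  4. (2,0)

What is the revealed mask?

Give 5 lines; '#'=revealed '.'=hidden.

Answer: .....
.....
#..##
..###
..###

Derivation:
Click 1 (3,2) count=3: revealed 1 new [(3,2)] -> total=1
Click 2 (3,3) count=1: revealed 1 new [(3,3)] -> total=2
Click 3 (4,4) count=0: revealed 6 new [(2,3) (2,4) (3,4) (4,2) (4,3) (4,4)] -> total=8
Click 4 (2,0) count=4: revealed 1 new [(2,0)] -> total=9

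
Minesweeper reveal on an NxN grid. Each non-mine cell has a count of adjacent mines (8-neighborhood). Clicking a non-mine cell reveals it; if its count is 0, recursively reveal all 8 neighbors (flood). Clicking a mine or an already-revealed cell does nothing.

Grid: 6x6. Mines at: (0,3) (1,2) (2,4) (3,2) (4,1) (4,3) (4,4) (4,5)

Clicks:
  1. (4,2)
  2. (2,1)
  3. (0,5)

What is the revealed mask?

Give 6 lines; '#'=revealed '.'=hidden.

Click 1 (4,2) count=3: revealed 1 new [(4,2)] -> total=1
Click 2 (2,1) count=2: revealed 1 new [(2,1)] -> total=2
Click 3 (0,5) count=0: revealed 4 new [(0,4) (0,5) (1,4) (1,5)] -> total=6

Answer: ....##
....##
.#....
......
..#...
......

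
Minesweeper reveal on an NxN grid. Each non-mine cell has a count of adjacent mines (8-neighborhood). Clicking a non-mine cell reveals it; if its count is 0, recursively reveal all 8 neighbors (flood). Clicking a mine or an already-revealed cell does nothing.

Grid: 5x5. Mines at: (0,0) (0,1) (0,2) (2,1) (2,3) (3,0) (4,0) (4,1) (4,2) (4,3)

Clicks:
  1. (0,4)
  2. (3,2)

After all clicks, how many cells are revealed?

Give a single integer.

Answer: 5

Derivation:
Click 1 (0,4) count=0: revealed 4 new [(0,3) (0,4) (1,3) (1,4)] -> total=4
Click 2 (3,2) count=5: revealed 1 new [(3,2)] -> total=5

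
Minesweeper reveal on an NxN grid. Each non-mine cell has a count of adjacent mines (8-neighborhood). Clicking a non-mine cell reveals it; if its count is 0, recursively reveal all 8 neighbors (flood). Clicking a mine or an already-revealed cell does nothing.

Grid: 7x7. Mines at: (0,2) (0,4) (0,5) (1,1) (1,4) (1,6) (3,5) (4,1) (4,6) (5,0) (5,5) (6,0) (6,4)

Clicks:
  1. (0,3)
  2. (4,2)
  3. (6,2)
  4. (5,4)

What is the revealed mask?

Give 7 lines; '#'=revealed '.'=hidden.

Answer: ...#...
.......
.......
.......
..#....
.####..
.###...

Derivation:
Click 1 (0,3) count=3: revealed 1 new [(0,3)] -> total=1
Click 2 (4,2) count=1: revealed 1 new [(4,2)] -> total=2
Click 3 (6,2) count=0: revealed 6 new [(5,1) (5,2) (5,3) (6,1) (6,2) (6,3)] -> total=8
Click 4 (5,4) count=2: revealed 1 new [(5,4)] -> total=9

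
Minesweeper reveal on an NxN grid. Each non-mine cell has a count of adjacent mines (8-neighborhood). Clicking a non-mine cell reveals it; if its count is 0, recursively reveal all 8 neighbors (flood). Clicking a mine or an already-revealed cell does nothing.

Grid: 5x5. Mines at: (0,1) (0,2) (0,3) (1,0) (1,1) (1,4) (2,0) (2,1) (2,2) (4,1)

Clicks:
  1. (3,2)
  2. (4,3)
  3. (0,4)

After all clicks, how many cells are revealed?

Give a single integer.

Answer: 9

Derivation:
Click 1 (3,2) count=3: revealed 1 new [(3,2)] -> total=1
Click 2 (4,3) count=0: revealed 7 new [(2,3) (2,4) (3,3) (3,4) (4,2) (4,3) (4,4)] -> total=8
Click 3 (0,4) count=2: revealed 1 new [(0,4)] -> total=9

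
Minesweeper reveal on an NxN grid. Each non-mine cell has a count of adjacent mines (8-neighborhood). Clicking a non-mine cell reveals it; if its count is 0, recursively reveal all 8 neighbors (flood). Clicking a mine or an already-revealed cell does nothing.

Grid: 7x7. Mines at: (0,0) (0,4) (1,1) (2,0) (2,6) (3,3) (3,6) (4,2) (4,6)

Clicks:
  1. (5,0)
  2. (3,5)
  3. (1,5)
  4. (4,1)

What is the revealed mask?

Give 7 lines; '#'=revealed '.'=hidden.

Answer: .......
.....#.
.......
##...#.
##.###.
#######
#######

Derivation:
Click 1 (5,0) count=0: revealed 21 new [(3,0) (3,1) (4,0) (4,1) (4,3) (4,4) (4,5) (5,0) (5,1) (5,2) (5,3) (5,4) (5,5) (5,6) (6,0) (6,1) (6,2) (6,3) (6,4) (6,5) (6,6)] -> total=21
Click 2 (3,5) count=3: revealed 1 new [(3,5)] -> total=22
Click 3 (1,5) count=2: revealed 1 new [(1,5)] -> total=23
Click 4 (4,1) count=1: revealed 0 new [(none)] -> total=23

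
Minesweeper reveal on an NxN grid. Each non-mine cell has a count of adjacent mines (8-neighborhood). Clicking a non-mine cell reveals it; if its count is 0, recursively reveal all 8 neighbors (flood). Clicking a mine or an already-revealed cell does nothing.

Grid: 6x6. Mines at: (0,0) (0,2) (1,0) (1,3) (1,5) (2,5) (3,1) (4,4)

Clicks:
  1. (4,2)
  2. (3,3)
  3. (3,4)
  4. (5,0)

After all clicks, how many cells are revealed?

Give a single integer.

Answer: 10

Derivation:
Click 1 (4,2) count=1: revealed 1 new [(4,2)] -> total=1
Click 2 (3,3) count=1: revealed 1 new [(3,3)] -> total=2
Click 3 (3,4) count=2: revealed 1 new [(3,4)] -> total=3
Click 4 (5,0) count=0: revealed 7 new [(4,0) (4,1) (4,3) (5,0) (5,1) (5,2) (5,3)] -> total=10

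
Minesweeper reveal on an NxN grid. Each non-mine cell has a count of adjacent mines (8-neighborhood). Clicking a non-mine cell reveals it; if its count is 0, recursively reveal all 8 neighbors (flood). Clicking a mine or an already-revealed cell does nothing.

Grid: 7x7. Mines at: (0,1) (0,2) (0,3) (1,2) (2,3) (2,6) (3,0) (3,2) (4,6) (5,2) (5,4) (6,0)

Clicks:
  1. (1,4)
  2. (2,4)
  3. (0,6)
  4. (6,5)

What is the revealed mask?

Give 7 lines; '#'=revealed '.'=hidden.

Click 1 (1,4) count=2: revealed 1 new [(1,4)] -> total=1
Click 2 (2,4) count=1: revealed 1 new [(2,4)] -> total=2
Click 3 (0,6) count=0: revealed 5 new [(0,4) (0,5) (0,6) (1,5) (1,6)] -> total=7
Click 4 (6,5) count=1: revealed 1 new [(6,5)] -> total=8

Answer: ....###
....###
....#..
.......
.......
.......
.....#.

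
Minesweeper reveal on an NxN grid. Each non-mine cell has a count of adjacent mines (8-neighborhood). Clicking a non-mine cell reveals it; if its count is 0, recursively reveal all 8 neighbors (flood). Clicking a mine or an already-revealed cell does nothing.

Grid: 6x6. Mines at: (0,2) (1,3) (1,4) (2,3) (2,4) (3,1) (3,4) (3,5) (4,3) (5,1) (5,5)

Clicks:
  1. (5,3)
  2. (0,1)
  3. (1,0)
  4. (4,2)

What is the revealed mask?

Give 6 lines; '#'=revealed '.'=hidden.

Click 1 (5,3) count=1: revealed 1 new [(5,3)] -> total=1
Click 2 (0,1) count=1: revealed 1 new [(0,1)] -> total=2
Click 3 (1,0) count=0: revealed 5 new [(0,0) (1,0) (1,1) (2,0) (2,1)] -> total=7
Click 4 (4,2) count=3: revealed 1 new [(4,2)] -> total=8

Answer: ##....
##....
##....
......
..#...
...#..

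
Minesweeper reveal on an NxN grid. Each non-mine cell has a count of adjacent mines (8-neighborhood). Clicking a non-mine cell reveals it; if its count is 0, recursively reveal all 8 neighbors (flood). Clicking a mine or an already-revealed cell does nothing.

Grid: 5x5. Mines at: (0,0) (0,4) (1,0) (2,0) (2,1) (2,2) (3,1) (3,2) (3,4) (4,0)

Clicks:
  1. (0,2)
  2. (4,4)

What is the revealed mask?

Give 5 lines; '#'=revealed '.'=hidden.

Click 1 (0,2) count=0: revealed 6 new [(0,1) (0,2) (0,3) (1,1) (1,2) (1,3)] -> total=6
Click 2 (4,4) count=1: revealed 1 new [(4,4)] -> total=7

Answer: .###.
.###.
.....
.....
....#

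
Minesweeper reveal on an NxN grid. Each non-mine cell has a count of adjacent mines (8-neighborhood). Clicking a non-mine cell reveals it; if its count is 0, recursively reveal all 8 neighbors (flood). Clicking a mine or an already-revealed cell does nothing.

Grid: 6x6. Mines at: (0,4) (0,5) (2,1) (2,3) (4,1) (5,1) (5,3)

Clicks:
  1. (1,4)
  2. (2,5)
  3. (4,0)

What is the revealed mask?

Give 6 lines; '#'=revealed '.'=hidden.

Answer: ......
....##
....##
....##
#...##
....##

Derivation:
Click 1 (1,4) count=3: revealed 1 new [(1,4)] -> total=1
Click 2 (2,5) count=0: revealed 9 new [(1,5) (2,4) (2,5) (3,4) (3,5) (4,4) (4,5) (5,4) (5,5)] -> total=10
Click 3 (4,0) count=2: revealed 1 new [(4,0)] -> total=11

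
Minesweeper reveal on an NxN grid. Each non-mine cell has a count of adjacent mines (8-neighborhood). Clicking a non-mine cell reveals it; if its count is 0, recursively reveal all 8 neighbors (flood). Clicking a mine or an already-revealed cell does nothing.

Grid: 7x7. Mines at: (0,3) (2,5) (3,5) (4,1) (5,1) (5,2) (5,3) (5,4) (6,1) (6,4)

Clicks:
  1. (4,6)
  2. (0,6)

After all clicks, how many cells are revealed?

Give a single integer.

Click 1 (4,6) count=1: revealed 1 new [(4,6)] -> total=1
Click 2 (0,6) count=0: revealed 6 new [(0,4) (0,5) (0,6) (1,4) (1,5) (1,6)] -> total=7

Answer: 7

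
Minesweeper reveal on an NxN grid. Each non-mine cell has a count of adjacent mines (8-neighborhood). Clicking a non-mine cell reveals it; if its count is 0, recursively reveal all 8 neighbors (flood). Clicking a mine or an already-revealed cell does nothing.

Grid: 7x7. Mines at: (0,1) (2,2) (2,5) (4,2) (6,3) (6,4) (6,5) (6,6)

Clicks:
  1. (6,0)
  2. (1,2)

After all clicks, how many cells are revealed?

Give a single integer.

Click 1 (6,0) count=0: revealed 14 new [(1,0) (1,1) (2,0) (2,1) (3,0) (3,1) (4,0) (4,1) (5,0) (5,1) (5,2) (6,0) (6,1) (6,2)] -> total=14
Click 2 (1,2) count=2: revealed 1 new [(1,2)] -> total=15

Answer: 15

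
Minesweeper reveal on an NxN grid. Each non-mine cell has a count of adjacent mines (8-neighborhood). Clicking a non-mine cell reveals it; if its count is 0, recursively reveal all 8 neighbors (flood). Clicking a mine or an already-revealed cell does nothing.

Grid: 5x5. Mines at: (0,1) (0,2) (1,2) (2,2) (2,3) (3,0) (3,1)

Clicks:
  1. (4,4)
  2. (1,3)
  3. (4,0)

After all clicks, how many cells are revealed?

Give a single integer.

Answer: 8

Derivation:
Click 1 (4,4) count=0: revealed 6 new [(3,2) (3,3) (3,4) (4,2) (4,3) (4,4)] -> total=6
Click 2 (1,3) count=4: revealed 1 new [(1,3)] -> total=7
Click 3 (4,0) count=2: revealed 1 new [(4,0)] -> total=8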